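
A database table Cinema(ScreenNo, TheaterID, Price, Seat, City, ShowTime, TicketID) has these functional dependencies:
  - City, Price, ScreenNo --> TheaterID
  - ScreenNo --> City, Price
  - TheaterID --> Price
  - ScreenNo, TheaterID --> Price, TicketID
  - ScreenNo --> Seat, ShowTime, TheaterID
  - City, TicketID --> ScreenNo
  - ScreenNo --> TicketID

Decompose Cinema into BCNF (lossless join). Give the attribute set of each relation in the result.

Candidate keys of the original relation: {City, TicketID}, {ScreenNo}.
Within {City, Price, ScreenNo, Seat, ShowTime, TheaterID, TicketID}: {TheaterID}⁺ ∩ {City, Price, ScreenNo, Seat, ShowTime, TheaterID, TicketID} = {Price, TheaterID}, not the whole set, so TheaterID --> Price violates BCNF; decompose into {Price, TheaterID} and {City, ScreenNo, Seat, ShowTime, TheaterID, TicketID}.
{Price, TheaterID} is in BCNF.
{City, ScreenNo, Seat, ShowTime, TheaterID, TicketID} is in BCNF.

{City, ScreenNo, Seat, ShowTime, TheaterID, TicketID}; {Price, TheaterID}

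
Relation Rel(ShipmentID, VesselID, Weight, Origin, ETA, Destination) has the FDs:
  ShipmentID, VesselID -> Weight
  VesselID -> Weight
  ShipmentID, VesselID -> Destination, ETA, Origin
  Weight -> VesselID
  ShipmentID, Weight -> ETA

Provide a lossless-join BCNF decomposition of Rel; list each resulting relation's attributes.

{Destination, ETA, Origin, ShipmentID, VesselID}; {VesselID, Weight}

Candidate keys of the original relation: {ShipmentID, VesselID}, {ShipmentID, Weight}.
In {Destination, ETA, Origin, ShipmentID, VesselID, Weight}, {VesselID} is not a superkey ({VesselID}⁺ restricted to this set is {VesselID, Weight}), so split on VesselID -> Weight into {VesselID, Weight} and {Destination, ETA, Origin, ShipmentID, VesselID}.
{VesselID, Weight} has no BCNF violation.
{Destination, ETA, Origin, ShipmentID, VesselID} has no BCNF violation.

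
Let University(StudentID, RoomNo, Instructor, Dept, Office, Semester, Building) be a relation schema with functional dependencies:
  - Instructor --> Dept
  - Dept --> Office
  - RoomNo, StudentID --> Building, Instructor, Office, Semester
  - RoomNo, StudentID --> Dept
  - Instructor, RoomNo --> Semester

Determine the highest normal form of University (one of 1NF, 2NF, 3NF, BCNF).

Candidate key: {RoomNo, StudentID}. Prime attributes: {RoomNo, StudentID}.
Instructor --> Dept breaks BCNF: {Instructor}⁺ = {Dept, Instructor, Office}, so {Instructor} is not a superkey.
Instructor --> Dept has non-prime {Dept} on the right and a non-superkey on the left, so 3NF fails.
No proper subset of a key has a non-prime attribute in its closure, so there is no partial dependency; 2NF holds.

2NF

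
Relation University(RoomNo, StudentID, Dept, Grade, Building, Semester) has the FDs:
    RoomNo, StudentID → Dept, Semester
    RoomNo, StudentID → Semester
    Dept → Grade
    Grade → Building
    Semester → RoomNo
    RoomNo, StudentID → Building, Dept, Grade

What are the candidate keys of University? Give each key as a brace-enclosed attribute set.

{RoomNo, StudentID}, {Semester, StudentID}

No FD produces {StudentID}, so it must be in every candidate key.
Closure of {RoomNo, StudentID} is {Building, Dept, Grade, RoomNo, Semester, StudentID}, the whole schema; {RoomNo, StudentID} is a candidate key.
Closure of {Semester, StudentID} is {Building, Dept, Grade, RoomNo, Semester, StudentID}, the whole schema; {Semester, StudentID} is a candidate key.
These are minimal and exhaustive — every other superkey contains one of them.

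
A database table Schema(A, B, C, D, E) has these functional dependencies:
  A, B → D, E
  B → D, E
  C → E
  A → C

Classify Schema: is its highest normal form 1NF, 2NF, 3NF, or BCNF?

1NF

Candidate key: {A, B}. Prime attributes: {A, B}.
B → D, E: {B}⁺ = {B, D, E}, which is not all of the attributes, so the left side is not a superkey — BCNF is violated.
B → D, E determines the non-prime attributes {D, E} from a non-superkey — 3NF is violated.
Since {A} ⊂ {A, B} and {A}⁺ ⊇ {C, E} with {C, E} non-prime, there is a partial dependency; 2NF fails.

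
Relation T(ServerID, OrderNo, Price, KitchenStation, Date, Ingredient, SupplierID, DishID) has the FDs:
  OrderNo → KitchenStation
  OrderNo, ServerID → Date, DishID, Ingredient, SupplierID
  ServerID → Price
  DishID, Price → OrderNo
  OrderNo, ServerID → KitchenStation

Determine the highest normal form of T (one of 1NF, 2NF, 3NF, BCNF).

Candidate keys: {DishID, ServerID}, {OrderNo, ServerID}. Prime attributes: {DishID, OrderNo, ServerID}.
OrderNo → KitchenStation breaks BCNF: {OrderNo}⁺ = {KitchenStation, OrderNo}, so {OrderNo} is not a superkey.
Because {KitchenStation} is non-prime and the left side of OrderNo → KitchenStation is not a superkey, the relation is not in 3NF.
The proper key subset {ServerID} of {DishID, ServerID} determines non-prime {Price}, so the relation is not even in 2NF.

1NF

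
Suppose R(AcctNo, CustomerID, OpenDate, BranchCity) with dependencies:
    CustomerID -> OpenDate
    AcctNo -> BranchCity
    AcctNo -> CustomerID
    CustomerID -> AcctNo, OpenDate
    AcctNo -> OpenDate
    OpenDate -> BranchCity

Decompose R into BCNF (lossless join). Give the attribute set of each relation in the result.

{AcctNo, CustomerID, OpenDate}; {BranchCity, OpenDate}

Candidate keys of the original relation: {AcctNo}, {CustomerID}.
In {AcctNo, BranchCity, CustomerID, OpenDate}, {OpenDate} is not a superkey ({OpenDate}⁺ restricted to this set is {BranchCity, OpenDate}), so split on OpenDate -> BranchCity into {BranchCity, OpenDate} and {AcctNo, CustomerID, OpenDate}.
{BranchCity, OpenDate} has no BCNF violation.
{AcctNo, CustomerID, OpenDate} has no BCNF violation.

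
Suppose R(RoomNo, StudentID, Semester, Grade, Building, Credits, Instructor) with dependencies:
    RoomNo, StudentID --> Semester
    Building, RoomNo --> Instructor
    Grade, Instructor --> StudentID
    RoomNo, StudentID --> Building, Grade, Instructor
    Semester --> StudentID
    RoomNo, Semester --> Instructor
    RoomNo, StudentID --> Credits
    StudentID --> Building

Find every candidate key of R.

No FD produces {RoomNo}, so it must be in every candidate key.
{RoomNo, Semester}⁺ = {Building, Credits, Grade, Instructor, RoomNo, Semester, StudentID}, which is every attribute, so {RoomNo, Semester} is a candidate key.
{RoomNo, StudentID}⁺ = {Building, Credits, Grade, Instructor, RoomNo, Semester, StudentID}, which is every attribute, so {RoomNo, StudentID} is a candidate key.
{Building, Grade, RoomNo}⁺ = {Building, Credits, Grade, Instructor, RoomNo, Semester, StudentID}, which is every attribute, so {Building, Grade, RoomNo} is a candidate key.
{Grade, Instructor, RoomNo}⁺ = {Building, Credits, Grade, Instructor, RoomNo, Semester, StudentID}, which is every attribute, so {Grade, Instructor, RoomNo} is a candidate key.
These are minimal and exhaustive — every other superkey contains one of them.

{Building, Grade, RoomNo}, {Grade, Instructor, RoomNo}, {RoomNo, Semester}, {RoomNo, StudentID}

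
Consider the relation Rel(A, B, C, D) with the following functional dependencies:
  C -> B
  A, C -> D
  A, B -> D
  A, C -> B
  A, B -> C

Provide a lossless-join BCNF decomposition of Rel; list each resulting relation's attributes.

Candidate keys of the original relation: {A, B}, {A, C}.
In {A, B, C, D}, {C} is not a superkey ({C}⁺ restricted to this set is {B, C}), so split on C -> B into {B, C} and {A, C, D}.
{B, C}: every determinant is a superkey — BCNF.
{A, C, D}: every determinant is a superkey — BCNF.

{A, C, D}; {B, C}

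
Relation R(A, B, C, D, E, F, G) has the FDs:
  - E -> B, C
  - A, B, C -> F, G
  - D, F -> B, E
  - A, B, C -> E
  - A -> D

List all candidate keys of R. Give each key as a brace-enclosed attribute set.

{A, B, C}, {A, E}, {A, F}

{A} never appears on the right of any FD, so every key must include it.
{A, E} is a candidate key since {A, E}⁺ = {A, B, C, D, E, F, G} covers every attribute.
{A, F} is a candidate key since {A, F}⁺ = {A, B, C, D, E, F, G} covers every attribute.
{A, B, C} is a candidate key since {A, B, C}⁺ = {A, B, C, D, E, F, G} covers every attribute.
Any other superkey properly contains one of these, so there are no further candidate keys.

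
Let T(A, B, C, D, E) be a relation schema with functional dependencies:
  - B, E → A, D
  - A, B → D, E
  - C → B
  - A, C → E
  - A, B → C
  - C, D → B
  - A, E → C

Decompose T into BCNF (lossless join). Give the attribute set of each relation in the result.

Candidate keys of the original relation: {A, B}, {A, C}, {A, E}, {B, E}, {C, E}.
Within {A, B, C, D, E}: {C}⁺ ∩ {A, B, C, D, E} = {B, C}, not the whole set, so C → B violates BCNF; decompose into {B, C} and {A, C, D, E}.
{B, C}: every determinant is a superkey — BCNF.
{A, C, D, E}: every determinant is a superkey — BCNF.

{A, C, D, E}; {B, C}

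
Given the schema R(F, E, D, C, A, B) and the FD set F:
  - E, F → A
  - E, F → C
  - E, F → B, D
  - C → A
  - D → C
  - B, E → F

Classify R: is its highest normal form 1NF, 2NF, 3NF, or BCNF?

Candidate keys: {B, E}, {E, F}. Prime attributes: {B, E, F}.
For C → A we have {C}⁺ = {A, C}; {C} is not a superkey, so BCNF fails.
Because {A} is non-prime and the left side of C → A is not a superkey, the relation is not in 3NF.
No proper subset of a key has a non-prime attribute in its closure, so there is no partial dependency; 2NF holds.

2NF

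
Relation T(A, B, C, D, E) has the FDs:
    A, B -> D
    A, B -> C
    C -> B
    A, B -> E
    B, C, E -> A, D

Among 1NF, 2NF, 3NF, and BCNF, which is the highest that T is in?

3NF

Candidate keys: {A, B}, {A, C}, {C, E}. Prime attributes: {A, B, C, E}.
C -> B breaks BCNF: {C}⁺ = {B, C}, so {C} is not a superkey.
But every attribute on its right side ({B}) is prime, and the same holds for every other non-superkey FD, so 3NF still holds.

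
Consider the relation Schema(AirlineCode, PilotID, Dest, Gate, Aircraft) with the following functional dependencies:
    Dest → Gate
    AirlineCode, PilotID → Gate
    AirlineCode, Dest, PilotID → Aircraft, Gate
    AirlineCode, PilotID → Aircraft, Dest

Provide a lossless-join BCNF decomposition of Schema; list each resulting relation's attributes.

{Aircraft, AirlineCode, Dest, PilotID}; {Dest, Gate}

Candidate key of the original relation: {AirlineCode, PilotID}.
{Aircraft, AirlineCode, Dest, Gate, PilotID}: {Dest} determines {Dest, Gate} here but is not a superkey — split on Dest → Gate, giving {Dest, Gate} and {Aircraft, AirlineCode, Dest, PilotID}.
{Dest, Gate} has no BCNF violation.
{Aircraft, AirlineCode, Dest, PilotID} has no BCNF violation.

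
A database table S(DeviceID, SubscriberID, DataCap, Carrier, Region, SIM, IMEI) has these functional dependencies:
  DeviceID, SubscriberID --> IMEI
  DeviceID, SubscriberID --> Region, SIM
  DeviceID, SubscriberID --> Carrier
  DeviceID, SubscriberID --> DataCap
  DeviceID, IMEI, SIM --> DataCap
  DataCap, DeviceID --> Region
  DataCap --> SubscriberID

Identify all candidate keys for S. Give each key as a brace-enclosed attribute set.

Attributes never on any right-hand side: {DeviceID} — every candidate key must contain it.
{DataCap, DeviceID}⁺ = {Carrier, DataCap, DeviceID, IMEI, Region, SIM, SubscriberID}, which is every attribute, so {DataCap, DeviceID} is a candidate key.
{DeviceID, SubscriberID}⁺ = {Carrier, DataCap, DeviceID, IMEI, Region, SIM, SubscriberID}, which is every attribute, so {DeviceID, SubscriberID} is a candidate key.
{DeviceID, IMEI, SIM}⁺ = {Carrier, DataCap, DeviceID, IMEI, Region, SIM, SubscriberID}, which is every attribute, so {DeviceID, IMEI, SIM} is a candidate key.
Any other superkey properly contains one of these, so there are no further candidate keys.

{DataCap, DeviceID}, {DeviceID, IMEI, SIM}, {DeviceID, SubscriberID}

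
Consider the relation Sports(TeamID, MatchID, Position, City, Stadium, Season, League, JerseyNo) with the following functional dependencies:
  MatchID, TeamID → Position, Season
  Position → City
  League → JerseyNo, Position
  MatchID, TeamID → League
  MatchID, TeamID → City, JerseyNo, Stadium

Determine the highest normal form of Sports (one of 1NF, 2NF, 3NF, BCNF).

2NF

Candidate key: {MatchID, TeamID}. Prime attributes: {MatchID, TeamID}.
Position → City: {Position}⁺ = {City, Position}, which is not all of the attributes, so the left side is not a superkey — BCNF is violated.
Because {City} is non-prime and the left side of Position → City is not a superkey, the relation is not in 3NF.
No proper subset of a key has a non-prime attribute in its closure, so there is no partial dependency; 2NF holds.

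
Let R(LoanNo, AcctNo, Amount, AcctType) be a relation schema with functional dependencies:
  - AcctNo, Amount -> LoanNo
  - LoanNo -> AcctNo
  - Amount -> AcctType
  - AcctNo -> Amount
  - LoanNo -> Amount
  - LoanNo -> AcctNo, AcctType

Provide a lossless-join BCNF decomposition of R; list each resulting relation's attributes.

{AcctNo, Amount, LoanNo}; {AcctType, Amount}

Candidate keys of the original relation: {AcctNo}, {LoanNo}.
Within {AcctNo, AcctType, Amount, LoanNo}: {Amount}⁺ ∩ {AcctNo, AcctType, Amount, LoanNo} = {AcctType, Amount}, not the whole set, so Amount -> AcctType violates BCNF; decompose into {AcctType, Amount} and {AcctNo, Amount, LoanNo}.
{AcctType, Amount} has no BCNF violation.
{AcctNo, Amount, LoanNo} has no BCNF violation.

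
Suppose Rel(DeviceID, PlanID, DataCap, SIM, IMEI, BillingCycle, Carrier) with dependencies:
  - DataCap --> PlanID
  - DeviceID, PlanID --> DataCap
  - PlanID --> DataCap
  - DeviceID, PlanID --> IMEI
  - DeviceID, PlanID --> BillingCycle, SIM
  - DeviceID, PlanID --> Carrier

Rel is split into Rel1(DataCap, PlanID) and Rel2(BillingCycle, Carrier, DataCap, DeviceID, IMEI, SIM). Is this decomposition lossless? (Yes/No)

Yes

The shared attributes are {DataCap} and {DataCap}⁺ = {DataCap, PlanID}.
This includes all of Rel1, so the common attributes are a superkey of Rel1 — the join is lossless.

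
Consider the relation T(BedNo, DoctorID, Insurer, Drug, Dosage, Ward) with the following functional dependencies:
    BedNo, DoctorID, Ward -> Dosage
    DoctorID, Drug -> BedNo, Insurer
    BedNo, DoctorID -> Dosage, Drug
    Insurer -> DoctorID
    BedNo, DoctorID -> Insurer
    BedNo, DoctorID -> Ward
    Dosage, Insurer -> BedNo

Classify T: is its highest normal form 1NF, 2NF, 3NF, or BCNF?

Candidate keys: {BedNo, DoctorID}, {BedNo, Insurer}, {DoctorID, Drug}, {Dosage, Insurer}, {Drug, Insurer}. Prime attributes: {BedNo, DoctorID, Dosage, Drug, Insurer}.
Insurer -> DoctorID breaks BCNF: {Insurer}⁺ = {DoctorID, Insurer}, so {Insurer} is not a superkey.
But every attribute on its right side ({DoctorID}) is prime, and the same holds for every other non-superkey FD, so 3NF still holds.

3NF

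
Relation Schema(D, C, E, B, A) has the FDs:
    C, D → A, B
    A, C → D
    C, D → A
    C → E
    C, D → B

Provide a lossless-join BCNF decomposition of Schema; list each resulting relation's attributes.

Candidate keys of the original relation: {A, C}, {C, D}.
Within {A, B, C, D, E}: {C}⁺ ∩ {A, B, C, D, E} = {C, E}, not the whole set, so C → E violates BCNF; decompose into {C, E} and {A, B, C, D}.
{C, E} is in BCNF.
{A, B, C, D} is in BCNF.

{A, B, C, D}; {C, E}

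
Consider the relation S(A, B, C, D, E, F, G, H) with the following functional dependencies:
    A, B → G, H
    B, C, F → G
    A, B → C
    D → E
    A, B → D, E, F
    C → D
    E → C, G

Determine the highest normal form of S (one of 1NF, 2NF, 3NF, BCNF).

Candidate key: {A, B}. Prime attributes: {A, B}.
B, C, F → G: {B, C, F}⁺ = {B, C, D, E, F, G}, which is not all of the attributes, so the left side is not a superkey — BCNF is violated.
Because {G} is non-prime and the left side of B, C, F → G is not a superkey, the relation is not in 3NF.
Checking every proper subset of each key, none determines a non-prime attribute — 2NF is satisfied.

2NF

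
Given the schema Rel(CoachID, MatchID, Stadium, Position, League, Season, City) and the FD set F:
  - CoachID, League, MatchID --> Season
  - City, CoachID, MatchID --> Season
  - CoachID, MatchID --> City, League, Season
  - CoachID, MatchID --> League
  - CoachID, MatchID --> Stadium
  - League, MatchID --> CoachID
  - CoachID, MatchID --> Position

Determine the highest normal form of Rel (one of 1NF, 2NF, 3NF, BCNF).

BCNF

Candidate keys: {CoachID, MatchID}, {League, MatchID}. Prime attributes: {CoachID, League, MatchID}.
Every FD has a superkey on the left, so the relation is in BCNF.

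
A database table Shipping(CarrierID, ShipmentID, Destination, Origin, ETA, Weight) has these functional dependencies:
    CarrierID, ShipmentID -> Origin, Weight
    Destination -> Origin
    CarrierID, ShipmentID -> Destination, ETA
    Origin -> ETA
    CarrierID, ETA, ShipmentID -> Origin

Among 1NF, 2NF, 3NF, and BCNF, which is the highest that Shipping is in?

Candidate key: {CarrierID, ShipmentID}. Prime attributes: {CarrierID, ShipmentID}.
For Destination -> Origin we have {Destination}⁺ = {Destination, ETA, Origin}; {Destination} is not a superkey, so BCNF fails.
Because {Origin} is non-prime and the left side of Destination -> Origin is not a superkey, the relation is not in 3NF.
Checking every proper subset of each key, none determines a non-prime attribute — 2NF is satisfied.

2NF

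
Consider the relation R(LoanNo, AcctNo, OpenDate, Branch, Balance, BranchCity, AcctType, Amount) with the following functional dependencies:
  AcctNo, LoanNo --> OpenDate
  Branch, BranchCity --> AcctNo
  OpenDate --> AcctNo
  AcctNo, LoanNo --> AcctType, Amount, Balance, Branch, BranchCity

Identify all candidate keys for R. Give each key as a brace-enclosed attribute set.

No FD produces {LoanNo}, so it must be in every candidate key.
{AcctNo, LoanNo}⁺ = {AcctNo, AcctType, Amount, Balance, Branch, BranchCity, LoanNo, OpenDate}, which is every attribute, so {AcctNo, LoanNo} is a candidate key.
{LoanNo, OpenDate}⁺ = {AcctNo, AcctType, Amount, Balance, Branch, BranchCity, LoanNo, OpenDate}, which is every attribute, so {LoanNo, OpenDate} is a candidate key.
{Branch, BranchCity, LoanNo}⁺ = {AcctNo, AcctType, Amount, Balance, Branch, BranchCity, LoanNo, OpenDate}, which is every attribute, so {Branch, BranchCity, LoanNo} is a candidate key.
Any other superkey properly contains one of these, so there are no further candidate keys.

{AcctNo, LoanNo}, {Branch, BranchCity, LoanNo}, {LoanNo, OpenDate}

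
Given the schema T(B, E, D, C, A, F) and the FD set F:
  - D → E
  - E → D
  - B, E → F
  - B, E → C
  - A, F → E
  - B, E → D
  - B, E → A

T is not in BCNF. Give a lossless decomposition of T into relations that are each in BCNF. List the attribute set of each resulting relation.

Candidate keys of the original relation: {A, B, F}, {B, D}, {B, E}.
In {A, B, C, D, E, F}, {D} is not a superkey ({D}⁺ restricted to this set is {D, E}), so split on D → E into {D, E} and {A, B, C, D, F}.
{D, E} is in BCNF.
In {A, B, C, D, F}, {A, F} is not a superkey ({A, F}⁺ restricted to this set is {A, D, F}), so split on A, F → D into {A, D, F} and {A, B, C, F}.
{A, D, F} is in BCNF.
{A, B, C, F} is in BCNF.

{A, B, C, F}; {A, D, F}; {D, E}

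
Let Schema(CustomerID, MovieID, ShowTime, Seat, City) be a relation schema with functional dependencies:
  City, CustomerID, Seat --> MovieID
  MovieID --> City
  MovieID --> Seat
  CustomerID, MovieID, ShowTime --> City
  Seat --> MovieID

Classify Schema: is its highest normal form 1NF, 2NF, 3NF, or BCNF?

1NF

Candidate keys: {CustomerID, MovieID, ShowTime}, {CustomerID, Seat, ShowTime}. Prime attributes: {CustomerID, MovieID, Seat, ShowTime}.
City, CustomerID, Seat --> MovieID: {City, CustomerID, Seat}⁺ = {City, CustomerID, MovieID, Seat}, which is not all of the attributes, so the left side is not a superkey — BCNF is violated.
Because {City} is non-prime and the left side of MovieID --> City is not a superkey, the relation is not in 3NF.
The proper key subset {MovieID} of {CustomerID, MovieID, ShowTime} determines non-prime {City}, so the relation is not even in 2NF.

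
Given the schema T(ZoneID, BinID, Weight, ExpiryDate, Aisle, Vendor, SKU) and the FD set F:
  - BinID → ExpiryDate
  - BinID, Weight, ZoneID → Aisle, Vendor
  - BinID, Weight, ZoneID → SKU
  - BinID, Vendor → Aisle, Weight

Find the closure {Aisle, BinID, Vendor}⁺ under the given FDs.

{Aisle, BinID, ExpiryDate, Vendor, Weight}

Start with {Aisle, BinID, Vendor}.
BinID → ExpiryDate applies; add {ExpiryDate} → now {Aisle, BinID, ExpiryDate, Vendor}.
BinID, Vendor → Aisle, Weight applies; add {Weight} → now {Aisle, BinID, ExpiryDate, Vendor, Weight}.
No further FD applies.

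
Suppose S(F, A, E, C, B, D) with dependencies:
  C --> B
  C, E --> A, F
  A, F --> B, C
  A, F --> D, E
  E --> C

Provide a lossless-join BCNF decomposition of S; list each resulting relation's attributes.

Candidate keys of the original relation: {A, F}, {E}.
{A, B, C, D, E, F}: {C} determines {B, C} here but is not a superkey — split on C --> B, giving {B, C} and {A, C, D, E, F}.
{B, C} has no BCNF violation.
{A, C, D, E, F} has no BCNF violation.

{A, C, D, E, F}; {B, C}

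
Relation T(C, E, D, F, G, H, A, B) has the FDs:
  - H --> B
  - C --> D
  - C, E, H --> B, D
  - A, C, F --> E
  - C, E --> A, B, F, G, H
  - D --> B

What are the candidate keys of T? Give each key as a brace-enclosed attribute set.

{A, C, F}, {C, E}

Attributes never on any right-hand side: {C} — every candidate key must contain it.
Closure of {C, E} is {A, B, C, D, E, F, G, H}, the whole schema; {C, E} is a candidate key.
Closure of {A, C, F} is {A, B, C, D, E, F, G, H}, the whole schema; {A, C, F} is a candidate key.
No proper subset of any of these is a key, and no other minimal superkey exists.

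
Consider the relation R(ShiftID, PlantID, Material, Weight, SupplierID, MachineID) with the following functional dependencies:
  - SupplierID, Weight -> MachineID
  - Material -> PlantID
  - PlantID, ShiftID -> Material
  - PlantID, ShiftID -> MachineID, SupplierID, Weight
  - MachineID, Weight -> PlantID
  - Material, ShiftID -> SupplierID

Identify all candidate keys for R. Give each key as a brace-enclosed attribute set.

No FD produces {ShiftID}, so it must be in every candidate key.
Closure of {Material, ShiftID} is {MachineID, Material, PlantID, ShiftID, SupplierID, Weight}, the whole schema; {Material, ShiftID} is a candidate key.
Closure of {PlantID, ShiftID} is {MachineID, Material, PlantID, ShiftID, SupplierID, Weight}, the whole schema; {PlantID, ShiftID} is a candidate key.
Closure of {MachineID, ShiftID, Weight} is {MachineID, Material, PlantID, ShiftID, SupplierID, Weight}, the whole schema; {MachineID, ShiftID, Weight} is a candidate key.
Closure of {ShiftID, SupplierID, Weight} is {MachineID, Material, PlantID, ShiftID, SupplierID, Weight}, the whole schema; {ShiftID, SupplierID, Weight} is a candidate key.
No proper subset of any of these is a key, and no other minimal superkey exists.

{MachineID, ShiftID, Weight}, {Material, ShiftID}, {PlantID, ShiftID}, {ShiftID, SupplierID, Weight}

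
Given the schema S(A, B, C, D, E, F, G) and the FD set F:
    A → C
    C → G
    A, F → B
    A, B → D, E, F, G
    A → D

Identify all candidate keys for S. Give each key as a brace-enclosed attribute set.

{A, B}, {A, F}

No FD produces {A}, so it must be in every candidate key.
{A, B}⁺ = {A, B, C, D, E, F, G}, which is every attribute, so {A, B} is a candidate key.
{A, F}⁺ = {A, B, C, D, E, F, G}, which is every attribute, so {A, F} is a candidate key.
Any other superkey properly contains one of these, so there are no further candidate keys.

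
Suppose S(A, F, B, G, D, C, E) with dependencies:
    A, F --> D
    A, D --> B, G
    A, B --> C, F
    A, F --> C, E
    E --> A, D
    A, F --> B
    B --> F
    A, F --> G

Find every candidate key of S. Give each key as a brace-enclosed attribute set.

{A, B}, {A, D}, {A, F}, {E}

{E} is a candidate key since {E}⁺ = {A, B, C, D, E, F, G} covers every attribute.
{A, B} is a candidate key since {A, B}⁺ = {A, B, C, D, E, F, G} covers every attribute.
{A, D} is a candidate key since {A, D}⁺ = {A, B, C, D, E, F, G} covers every attribute.
{A, F} is a candidate key since {A, F}⁺ = {A, B, C, D, E, F, G} covers every attribute.
Any other superkey properly contains one of these, so there are no further candidate keys.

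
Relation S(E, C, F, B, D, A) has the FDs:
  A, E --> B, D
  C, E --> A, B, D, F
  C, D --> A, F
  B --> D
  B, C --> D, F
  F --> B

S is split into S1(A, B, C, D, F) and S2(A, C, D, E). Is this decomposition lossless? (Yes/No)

S1 ∩ S2 = {A, C, D}; its closure under F is {A, B, C, D, F}.
S1 is contained in that closure, so S1 ∩ S2 --> S1 holds and the join is lossless.

Yes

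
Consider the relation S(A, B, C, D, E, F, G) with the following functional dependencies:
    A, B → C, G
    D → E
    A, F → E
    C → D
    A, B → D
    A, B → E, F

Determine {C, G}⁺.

Start with {C, G}.
C → D applies; add {D} → now {C, D, G}.
D → E applies; add {E} → now {C, D, E, G}.
No further FD applies.

{C, D, E, G}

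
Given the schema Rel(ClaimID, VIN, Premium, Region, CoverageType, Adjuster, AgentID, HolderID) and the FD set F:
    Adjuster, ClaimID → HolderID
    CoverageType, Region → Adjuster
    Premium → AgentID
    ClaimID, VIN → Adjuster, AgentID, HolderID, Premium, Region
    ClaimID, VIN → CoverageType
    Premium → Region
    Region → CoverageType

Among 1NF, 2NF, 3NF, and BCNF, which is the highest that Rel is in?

2NF

Candidate key: {ClaimID, VIN}. Prime attributes: {ClaimID, VIN}.
For Adjuster, ClaimID → HolderID we have {Adjuster, ClaimID}⁺ = {Adjuster, ClaimID, HolderID}; {Adjuster, ClaimID} is not a superkey, so BCNF fails.
Because {HolderID} is non-prime and the left side of Adjuster, ClaimID → HolderID is not a superkey, the relation is not in 3NF.
Checking every proper subset of each key, none determines a non-prime attribute — 2NF is satisfied.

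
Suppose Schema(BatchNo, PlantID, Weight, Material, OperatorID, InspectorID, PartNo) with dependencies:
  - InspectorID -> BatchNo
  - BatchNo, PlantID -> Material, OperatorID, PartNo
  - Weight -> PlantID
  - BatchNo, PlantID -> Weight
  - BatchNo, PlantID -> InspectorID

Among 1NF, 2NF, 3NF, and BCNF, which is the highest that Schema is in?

Candidate keys: {BatchNo, PlantID}, {BatchNo, Weight}, {InspectorID, PlantID}, {InspectorID, Weight}. Prime attributes: {BatchNo, InspectorID, PlantID, Weight}.
InspectorID -> BatchNo breaks BCNF: {InspectorID}⁺ = {BatchNo, InspectorID}, so {InspectorID} is not a superkey.
Since {BatchNo} ⊆ prime attributes and every other non-superkey FD also has a prime right side, the schema is in 3NF.

3NF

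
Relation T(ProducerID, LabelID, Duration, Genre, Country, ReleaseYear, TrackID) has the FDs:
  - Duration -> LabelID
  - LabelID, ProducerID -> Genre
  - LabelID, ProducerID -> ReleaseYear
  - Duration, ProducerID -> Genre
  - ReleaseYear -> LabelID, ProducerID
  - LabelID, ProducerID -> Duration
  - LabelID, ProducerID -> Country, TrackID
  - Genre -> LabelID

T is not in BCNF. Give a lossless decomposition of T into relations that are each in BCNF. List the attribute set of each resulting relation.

Candidate keys of the original relation: {Duration, ProducerID}, {Genre, ProducerID}, {LabelID, ProducerID}, {ReleaseYear}.
{Country, Duration, Genre, LabelID, ProducerID, ReleaseYear, TrackID}: {Duration} determines {Duration, LabelID} here but is not a superkey — split on Duration -> LabelID, giving {Duration, LabelID} and {Country, Duration, Genre, ProducerID, ReleaseYear, TrackID}.
{Duration, LabelID} is in BCNF.
{Country, Duration, Genre, ProducerID, ReleaseYear, TrackID} is in BCNF.

{Country, Duration, Genre, ProducerID, ReleaseYear, TrackID}; {Duration, LabelID}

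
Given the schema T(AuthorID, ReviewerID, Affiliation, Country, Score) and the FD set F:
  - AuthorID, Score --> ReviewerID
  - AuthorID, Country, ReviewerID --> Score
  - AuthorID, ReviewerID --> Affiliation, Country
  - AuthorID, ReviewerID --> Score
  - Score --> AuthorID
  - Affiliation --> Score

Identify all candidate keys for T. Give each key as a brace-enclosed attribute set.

{Affiliation}, {AuthorID, ReviewerID}, {Score}

{Affiliation}⁺ = {Affiliation, AuthorID, Country, ReviewerID, Score} — all of the relation — so {Affiliation} is a candidate key.
{Score}⁺ = {Affiliation, AuthorID, Country, ReviewerID, Score} — all of the relation — so {Score} is a candidate key.
{AuthorID, ReviewerID}⁺ = {Affiliation, AuthorID, Country, ReviewerID, Score} — all of the relation — so {AuthorID, ReviewerID} is a candidate key.
These are minimal and exhaustive — every other superkey contains one of them.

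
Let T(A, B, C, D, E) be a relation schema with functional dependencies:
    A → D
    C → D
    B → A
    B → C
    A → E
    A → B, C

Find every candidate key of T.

{A}, {B}

{A}⁺ = {A, B, C, D, E} — all of the relation — so {A} is a candidate key.
{B}⁺ = {A, B, C, D, E} — all of the relation — so {B} is a candidate key.
No proper subset of any of these is a key, and no other minimal superkey exists.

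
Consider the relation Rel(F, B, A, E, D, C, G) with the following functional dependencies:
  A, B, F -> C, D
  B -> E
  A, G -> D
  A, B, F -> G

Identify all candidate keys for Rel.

No FD produces {A, B, F}, so they must be in every candidate key.
Closure of {A, B, F} is {A, B, C, D, E, F, G}, the whole schema; {A, B, F} is a candidate key.
No other minimal set has full closure, so this is the only candidate key.

{A, B, F}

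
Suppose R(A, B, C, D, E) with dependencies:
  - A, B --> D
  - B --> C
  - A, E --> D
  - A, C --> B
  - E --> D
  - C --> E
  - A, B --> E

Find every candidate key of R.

No FD produces {A}, so it must be in every candidate key.
{A, B} is a candidate key since {A, B}⁺ = {A, B, C, D, E} covers every attribute.
{A, C} is a candidate key since {A, C}⁺ = {A, B, C, D, E} covers every attribute.
These are minimal and exhaustive — every other superkey contains one of them.

{A, B}, {A, C}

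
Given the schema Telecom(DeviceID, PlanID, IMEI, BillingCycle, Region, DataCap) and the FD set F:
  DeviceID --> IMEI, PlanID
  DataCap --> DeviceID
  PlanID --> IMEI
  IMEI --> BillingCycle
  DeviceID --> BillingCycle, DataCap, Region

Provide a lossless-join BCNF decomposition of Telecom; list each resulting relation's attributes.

{BillingCycle, IMEI}; {DataCap, DeviceID, PlanID, Region}; {IMEI, PlanID}

Candidate keys of the original relation: {DataCap}, {DeviceID}.
Within {BillingCycle, DataCap, DeviceID, IMEI, PlanID, Region}: {PlanID}⁺ ∩ {BillingCycle, DataCap, DeviceID, IMEI, PlanID, Region} = {BillingCycle, IMEI, PlanID}, not the whole set, so PlanID --> BillingCycle, IMEI violates BCNF; decompose into {BillingCycle, IMEI, PlanID} and {DataCap, DeviceID, PlanID, Region}.
Within {BillingCycle, IMEI, PlanID}: {IMEI}⁺ ∩ {BillingCycle, IMEI, PlanID} = {BillingCycle, IMEI}, not the whole set, so IMEI --> BillingCycle violates BCNF; decompose into {BillingCycle, IMEI} and {IMEI, PlanID}.
{BillingCycle, IMEI} is in BCNF.
{IMEI, PlanID} is in BCNF.
{DataCap, DeviceID, PlanID, Region} is in BCNF.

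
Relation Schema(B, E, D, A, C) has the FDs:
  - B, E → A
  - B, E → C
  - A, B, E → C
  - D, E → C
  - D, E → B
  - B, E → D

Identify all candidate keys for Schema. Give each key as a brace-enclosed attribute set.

{B, E}, {D, E}

Attributes never on any right-hand side: {E} — every candidate key must contain it.
{B, E}⁺ = {A, B, C, D, E} — all of the relation — so {B, E} is a candidate key.
{D, E}⁺ = {A, B, C, D, E} — all of the relation — so {D, E} is a candidate key.
No proper subset of any of these is a key, and no other minimal superkey exists.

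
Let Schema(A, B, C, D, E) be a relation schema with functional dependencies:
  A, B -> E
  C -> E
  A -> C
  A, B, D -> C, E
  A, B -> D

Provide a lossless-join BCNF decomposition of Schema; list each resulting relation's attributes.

Candidate key of the original relation: {A, B}.
Within {A, B, C, D, E}: {C}⁺ ∩ {A, B, C, D, E} = {C, E}, not the whole set, so C -> E violates BCNF; decompose into {C, E} and {A, B, C, D}.
{C, E}: every determinant is a superkey — BCNF.
Within {A, B, C, D}: {A}⁺ ∩ {A, B, C, D} = {A, C}, not the whole set, so A -> C violates BCNF; decompose into {A, C} and {A, B, D}.
{A, C}: every determinant is a superkey — BCNF.
{A, B, D}: every determinant is a superkey — BCNF.

{A, B, D}; {A, C}; {C, E}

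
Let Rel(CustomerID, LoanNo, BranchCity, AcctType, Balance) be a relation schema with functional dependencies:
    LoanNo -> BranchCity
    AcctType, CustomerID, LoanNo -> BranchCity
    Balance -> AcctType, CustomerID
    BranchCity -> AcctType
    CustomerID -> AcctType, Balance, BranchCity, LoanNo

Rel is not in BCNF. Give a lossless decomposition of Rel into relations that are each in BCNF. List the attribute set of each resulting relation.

Candidate keys of the original relation: {Balance}, {CustomerID}.
Within {AcctType, Balance, BranchCity, CustomerID, LoanNo}: {LoanNo}⁺ ∩ {AcctType, Balance, BranchCity, CustomerID, LoanNo} = {AcctType, BranchCity, LoanNo}, not the whole set, so LoanNo -> AcctType, BranchCity violates BCNF; decompose into {AcctType, BranchCity, LoanNo} and {Balance, CustomerID, LoanNo}.
Within {AcctType, BranchCity, LoanNo}: {BranchCity}⁺ ∩ {AcctType, BranchCity, LoanNo} = {AcctType, BranchCity}, not the whole set, so BranchCity -> AcctType violates BCNF; decompose into {AcctType, BranchCity} and {BranchCity, LoanNo}.
{AcctType, BranchCity} has no BCNF violation.
{BranchCity, LoanNo} has no BCNF violation.
{Balance, CustomerID, LoanNo} has no BCNF violation.

{AcctType, BranchCity}; {Balance, CustomerID, LoanNo}; {BranchCity, LoanNo}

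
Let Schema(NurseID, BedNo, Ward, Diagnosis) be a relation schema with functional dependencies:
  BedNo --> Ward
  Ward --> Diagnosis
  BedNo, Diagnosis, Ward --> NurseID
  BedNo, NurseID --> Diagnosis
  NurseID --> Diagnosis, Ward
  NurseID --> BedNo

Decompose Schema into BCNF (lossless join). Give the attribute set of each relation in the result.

{BedNo, NurseID, Ward}; {Diagnosis, Ward}

Candidate keys of the original relation: {BedNo}, {NurseID}.
{BedNo, Diagnosis, NurseID, Ward}: {Ward} determines {Diagnosis, Ward} here but is not a superkey — split on Ward --> Diagnosis, giving {Diagnosis, Ward} and {BedNo, NurseID, Ward}.
{Diagnosis, Ward} has no BCNF violation.
{BedNo, NurseID, Ward} has no BCNF violation.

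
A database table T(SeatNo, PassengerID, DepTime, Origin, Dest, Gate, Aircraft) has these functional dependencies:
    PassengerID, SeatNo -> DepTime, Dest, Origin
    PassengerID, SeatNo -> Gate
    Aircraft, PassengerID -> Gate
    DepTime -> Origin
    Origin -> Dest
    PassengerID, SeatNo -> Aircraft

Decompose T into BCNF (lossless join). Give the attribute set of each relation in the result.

{Aircraft, DepTime, PassengerID, SeatNo}; {Aircraft, Gate, PassengerID}; {DepTime, Origin}; {Dest, Origin}

Candidate key of the original relation: {PassengerID, SeatNo}.
{Aircraft, DepTime, Dest, Gate, Origin, PassengerID, SeatNo}: {Aircraft, PassengerID} determines {Aircraft, Gate, PassengerID} here but is not a superkey — split on Aircraft, PassengerID -> Gate, giving {Aircraft, Gate, PassengerID} and {Aircraft, DepTime, Dest, Origin, PassengerID, SeatNo}.
{Aircraft, Gate, PassengerID} has no BCNF violation.
{Aircraft, DepTime, Dest, Origin, PassengerID, SeatNo}: {DepTime} determines {DepTime, Dest, Origin} here but is not a superkey — split on DepTime -> Dest, Origin, giving {DepTime, Dest, Origin} and {Aircraft, DepTime, PassengerID, SeatNo}.
{DepTime, Dest, Origin}: {Origin} determines {Dest, Origin} here but is not a superkey — split on Origin -> Dest, giving {Dest, Origin} and {DepTime, Origin}.
{Dest, Origin} has no BCNF violation.
{DepTime, Origin} has no BCNF violation.
{Aircraft, DepTime, PassengerID, SeatNo} has no BCNF violation.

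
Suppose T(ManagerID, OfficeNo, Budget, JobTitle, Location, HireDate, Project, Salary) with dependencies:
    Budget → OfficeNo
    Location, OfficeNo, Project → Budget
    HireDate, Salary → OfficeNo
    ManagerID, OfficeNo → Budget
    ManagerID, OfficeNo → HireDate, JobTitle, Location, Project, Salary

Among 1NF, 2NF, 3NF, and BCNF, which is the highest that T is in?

Candidate keys: {Budget, ManagerID}, {HireDate, ManagerID, Salary}, {ManagerID, OfficeNo}. Prime attributes: {Budget, HireDate, ManagerID, OfficeNo, Salary}.
For Budget → OfficeNo we have {Budget}⁺ = {Budget, OfficeNo}; {Budget} is not a superkey, so BCNF fails.
Its right-hand attributes {OfficeNo} are all prime, as are those of every other non-superkey FD — the relation is in 3NF.

3NF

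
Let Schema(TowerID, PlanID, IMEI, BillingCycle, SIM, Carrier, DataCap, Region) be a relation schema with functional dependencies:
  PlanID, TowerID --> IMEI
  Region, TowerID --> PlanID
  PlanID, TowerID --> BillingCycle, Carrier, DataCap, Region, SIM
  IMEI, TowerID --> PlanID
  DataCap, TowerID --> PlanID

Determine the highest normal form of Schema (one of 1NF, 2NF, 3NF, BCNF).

BCNF

Candidate keys: {DataCap, TowerID}, {IMEI, TowerID}, {PlanID, TowerID}, {Region, TowerID}. Prime attributes: {DataCap, IMEI, PlanID, Region, TowerID}.
Each dependency's left side is a superkey — BCNF holds.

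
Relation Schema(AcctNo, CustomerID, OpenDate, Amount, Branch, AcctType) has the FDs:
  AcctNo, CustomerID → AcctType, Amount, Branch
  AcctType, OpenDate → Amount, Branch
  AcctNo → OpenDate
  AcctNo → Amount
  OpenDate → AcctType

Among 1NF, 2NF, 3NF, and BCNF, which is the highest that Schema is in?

Candidate key: {AcctNo, CustomerID}. Prime attributes: {AcctNo, CustomerID}.
For AcctType, OpenDate → Amount, Branch we have {AcctType, OpenDate}⁺ = {AcctType, Amount, Branch, OpenDate}; {AcctType, OpenDate} is not a superkey, so BCNF fails.
AcctType, OpenDate → Amount, Branch determines the non-prime attributes {Amount, Branch} from a non-superkey — 3NF is violated.
Since {AcctNo} ⊂ {AcctNo, CustomerID} and {AcctNo}⁺ ⊇ {AcctType, Amount, Branch, OpenDate} with {AcctType, Amount, Branch, OpenDate} non-prime, there is a partial dependency; 2NF fails.

1NF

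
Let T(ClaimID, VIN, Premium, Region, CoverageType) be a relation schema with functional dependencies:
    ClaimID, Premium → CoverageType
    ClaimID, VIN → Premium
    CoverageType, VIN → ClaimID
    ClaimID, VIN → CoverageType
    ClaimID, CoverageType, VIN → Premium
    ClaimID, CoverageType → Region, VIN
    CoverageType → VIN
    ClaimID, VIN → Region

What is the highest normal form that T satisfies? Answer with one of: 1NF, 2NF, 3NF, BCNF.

BCNF

Candidate keys: {ClaimID, Premium}, {ClaimID, VIN}, {CoverageType}. Prime attributes: {ClaimID, CoverageType, Premium, VIN}.
Each dependency's left side is a superkey — BCNF holds.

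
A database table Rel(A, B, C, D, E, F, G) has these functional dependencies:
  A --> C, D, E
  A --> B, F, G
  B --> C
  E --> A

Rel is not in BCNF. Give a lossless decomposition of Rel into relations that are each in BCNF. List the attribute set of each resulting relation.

Candidate keys of the original relation: {A}, {E}.
{A, B, C, D, E, F, G}: {B} determines {B, C} here but is not a superkey — split on B --> C, giving {B, C} and {A, B, D, E, F, G}.
{B, C} has no BCNF violation.
{A, B, D, E, F, G} has no BCNF violation.

{A, B, D, E, F, G}; {B, C}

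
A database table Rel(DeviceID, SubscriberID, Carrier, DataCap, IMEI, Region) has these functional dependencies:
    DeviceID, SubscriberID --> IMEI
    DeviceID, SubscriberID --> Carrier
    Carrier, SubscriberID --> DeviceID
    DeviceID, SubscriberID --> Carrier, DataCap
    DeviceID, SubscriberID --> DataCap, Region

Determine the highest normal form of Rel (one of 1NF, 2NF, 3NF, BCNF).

BCNF

Candidate keys: {Carrier, SubscriberID}, {DeviceID, SubscriberID}. Prime attributes: {Carrier, DeviceID, SubscriberID}.
Every FD has a superkey on the left, so the relation is in BCNF.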